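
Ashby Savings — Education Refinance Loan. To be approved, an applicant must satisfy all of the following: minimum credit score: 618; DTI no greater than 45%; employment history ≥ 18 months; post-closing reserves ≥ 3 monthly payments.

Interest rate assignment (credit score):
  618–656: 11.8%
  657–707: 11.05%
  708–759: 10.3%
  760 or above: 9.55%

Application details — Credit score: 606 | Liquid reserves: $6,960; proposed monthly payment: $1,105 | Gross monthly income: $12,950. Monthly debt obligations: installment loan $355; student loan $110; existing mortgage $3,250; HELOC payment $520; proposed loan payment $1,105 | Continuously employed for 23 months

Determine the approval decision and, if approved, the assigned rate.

Credit score 606 < 618 (below minimum)
Reserves = 6,960/1,105 = 6.3 months ≥ 3
Total monthly debts = (355 + 110 + 3,250 + 520 + 1,105) = 5,340. DTI = 5,340/12,950 = 41.2% ≤ 45%
Employment 23 ≥ 18 months
Not all requirements met → denied.

Denied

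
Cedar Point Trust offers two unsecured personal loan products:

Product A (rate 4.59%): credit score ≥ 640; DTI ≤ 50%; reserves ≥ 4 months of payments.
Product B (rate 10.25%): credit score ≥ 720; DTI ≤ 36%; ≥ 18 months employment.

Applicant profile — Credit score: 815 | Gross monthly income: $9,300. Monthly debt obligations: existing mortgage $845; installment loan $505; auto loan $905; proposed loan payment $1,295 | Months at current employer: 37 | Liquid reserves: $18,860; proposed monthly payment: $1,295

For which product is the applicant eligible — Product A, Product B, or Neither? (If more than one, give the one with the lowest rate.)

Product A

Total debts = (845 + 505 + 905 + 1,295) = 3,550; DTI = 3,550/9,300 = 38.2%.
Reserves = 18,860/1,295 = 14.6 months.
Product A: score 815 ≥ 640; DTI 38.2% ≤ 50%; reserves 14.6 ≥ 4 mo → qualifies.
Product B: score 815 ≥ 720; DTI 38.2% > 36%; employment 37 ≥ 18 mo → does not qualify.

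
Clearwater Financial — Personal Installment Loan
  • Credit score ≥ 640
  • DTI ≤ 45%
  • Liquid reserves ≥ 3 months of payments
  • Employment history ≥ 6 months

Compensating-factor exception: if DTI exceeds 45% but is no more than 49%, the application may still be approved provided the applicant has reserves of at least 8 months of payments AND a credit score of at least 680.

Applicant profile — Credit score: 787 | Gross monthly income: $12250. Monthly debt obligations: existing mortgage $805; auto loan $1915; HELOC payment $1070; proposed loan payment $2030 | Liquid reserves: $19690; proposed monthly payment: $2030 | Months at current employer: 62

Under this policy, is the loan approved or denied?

Credit score 787 ≥ 640 (meets base)
Total debts = (805 + 1,915 + 1,070 + 2,030) = 5,820. DTI: 5,820 ÷ 12,250 = 47.5%, over the 45% base limit.
Reserves = 19,690/2,030 = 9.7 months ≥ 3
Employment 62 ≥ 6 months
47.5% falls in the override range (45%–49%), so the compensating-factor test applies.
Reserves 9.7 ≥ 8 months; credit score 787 ≥ 680.
Both override conditions satisfied; DTI exception granted.

Approved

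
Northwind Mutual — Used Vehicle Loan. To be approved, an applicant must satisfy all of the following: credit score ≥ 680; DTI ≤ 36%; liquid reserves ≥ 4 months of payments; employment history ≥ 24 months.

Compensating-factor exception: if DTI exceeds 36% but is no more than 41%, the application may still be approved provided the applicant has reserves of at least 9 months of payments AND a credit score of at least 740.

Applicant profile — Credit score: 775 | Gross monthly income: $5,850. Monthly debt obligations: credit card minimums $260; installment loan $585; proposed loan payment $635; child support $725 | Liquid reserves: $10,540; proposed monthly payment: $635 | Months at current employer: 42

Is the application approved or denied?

Approved

Credit score 775 ≥ 680 (meets base)
Total debts = (260 + 585 + 635 + 725) = 2,205. DTI = 2,205/5,850 = 37.7% > 36% — standard DTI limit exceeded.
Reserves: 10,540 ÷ 635 = 16.6 months (meets 4-month minimum)
Employment 42 ≥ 24 months
37.7% falls in the override range (36%–41%), so the compensating-factor test applies.
Reserves 16.6 ≥ 9 months; credit score 775 ≥ 740.
Both compensating conditions met → exception applies.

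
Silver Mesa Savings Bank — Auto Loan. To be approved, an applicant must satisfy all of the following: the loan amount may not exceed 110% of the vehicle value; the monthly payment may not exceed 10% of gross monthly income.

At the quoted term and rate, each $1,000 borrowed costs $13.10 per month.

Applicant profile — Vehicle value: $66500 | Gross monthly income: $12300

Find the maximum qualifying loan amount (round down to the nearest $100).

Payment cap: 10% × $12,300 = $1,230/month.
At $13.10 per $1,000, that supports 1,230/13.10 × 1,000 ≈ $93,893 → $93,800.
LTV cap: 110% × $66,500 = $73,150 → $73,100.
Binding constraint: loan-to-value.

$73,100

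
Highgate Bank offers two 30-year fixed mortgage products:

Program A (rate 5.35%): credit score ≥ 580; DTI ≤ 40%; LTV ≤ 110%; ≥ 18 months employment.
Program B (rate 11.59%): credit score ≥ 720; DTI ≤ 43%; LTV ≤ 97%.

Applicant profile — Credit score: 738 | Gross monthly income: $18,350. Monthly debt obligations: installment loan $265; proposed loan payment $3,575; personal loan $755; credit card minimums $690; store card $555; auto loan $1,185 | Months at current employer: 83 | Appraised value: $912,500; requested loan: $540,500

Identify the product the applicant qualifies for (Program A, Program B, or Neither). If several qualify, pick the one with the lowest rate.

Total debts = (265 + 3,575 + 755 + 690 + 555 + 1,185) = 7,025; DTI = 7,025/18,350 = 38.3%.
LTV = 540,500/912,500 = 59.2%.
Program A: score 738 ≥ 580; DTI 38.3% ≤ 40%; LTV 59.2% ≤ 110%; employment 83 ≥ 18 mo → qualifies.
Program B: score 738 ≥ 720; DTI 38.3% ≤ 43%; LTV 59.2% ≤ 97% → qualifies.
Qualifying: Program A, Program B. Lowest rate is 5.35% → Program A.

Program A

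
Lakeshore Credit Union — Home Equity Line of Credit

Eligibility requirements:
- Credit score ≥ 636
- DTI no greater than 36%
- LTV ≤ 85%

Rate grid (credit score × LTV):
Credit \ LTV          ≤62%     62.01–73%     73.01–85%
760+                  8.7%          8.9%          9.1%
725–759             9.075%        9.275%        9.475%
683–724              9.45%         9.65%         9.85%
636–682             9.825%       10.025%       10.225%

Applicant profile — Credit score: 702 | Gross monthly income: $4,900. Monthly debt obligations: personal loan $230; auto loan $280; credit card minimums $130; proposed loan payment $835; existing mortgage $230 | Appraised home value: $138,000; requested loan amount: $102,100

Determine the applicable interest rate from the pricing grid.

9.85%

Credit score 702 ≥ 636; Total monthly debts = (230 + 280 + 130 + 835 + 230) = 1,705. DTI: 1,705 ÷ 4,900 = 34.8%, within the 36% cap
LTV = 102,100/138,000 = 74% ≤ 85%
Credit 702 → row 683–724; LTV 74% → column 73.01–85%. Grid cell → 9.85%.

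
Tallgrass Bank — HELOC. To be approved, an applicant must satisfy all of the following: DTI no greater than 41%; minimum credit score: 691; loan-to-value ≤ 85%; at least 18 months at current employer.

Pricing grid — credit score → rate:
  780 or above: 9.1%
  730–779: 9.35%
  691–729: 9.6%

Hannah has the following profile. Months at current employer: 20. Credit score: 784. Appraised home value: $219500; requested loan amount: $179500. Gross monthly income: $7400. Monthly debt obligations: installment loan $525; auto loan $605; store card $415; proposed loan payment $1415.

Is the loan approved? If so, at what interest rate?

Credit score 784 ≥ 691 (meets minimum)
Total monthly debts = (525 + 605 + 415 + 1,415) = 2,960. Debt-to-income = 2,960/7,400 = 40% — meets 41% limit
LTV = 179,500/219,500 = 81.8% ≤ 85%
Employment 20 ≥ 18 months
All requirements met. Score 784 falls in the 780 or above tier → 9.1%.

Approved at 9.1%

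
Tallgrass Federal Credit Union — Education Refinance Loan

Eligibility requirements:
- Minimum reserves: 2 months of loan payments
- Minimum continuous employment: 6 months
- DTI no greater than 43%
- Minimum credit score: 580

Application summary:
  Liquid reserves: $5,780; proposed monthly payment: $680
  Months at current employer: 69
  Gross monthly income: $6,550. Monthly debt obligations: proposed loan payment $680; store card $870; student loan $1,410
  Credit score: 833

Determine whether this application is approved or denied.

Denied

Reserves = 5,780/680 = 8.5 months ≥ 2
Employment 69 ≥ 6 months
Total monthly debts = (680 + 870 + 1,410) = 2,960. DTI: 2,960 ÷ 6,550 = 45.2%, exceeds the 43% cap
Credit score 833 ≥ 580 (meets)
Fails on DTI.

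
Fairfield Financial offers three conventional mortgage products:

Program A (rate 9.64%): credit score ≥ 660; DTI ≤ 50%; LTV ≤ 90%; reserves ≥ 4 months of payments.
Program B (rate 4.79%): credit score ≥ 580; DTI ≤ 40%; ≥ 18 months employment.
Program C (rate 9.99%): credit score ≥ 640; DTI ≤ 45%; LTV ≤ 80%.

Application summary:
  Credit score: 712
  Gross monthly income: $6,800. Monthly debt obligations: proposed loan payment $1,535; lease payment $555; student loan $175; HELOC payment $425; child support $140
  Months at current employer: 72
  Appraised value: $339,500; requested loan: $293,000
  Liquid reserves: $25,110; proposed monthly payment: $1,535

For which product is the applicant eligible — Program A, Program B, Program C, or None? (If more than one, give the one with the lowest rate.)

Program A

Total debts = (1,535 + 555 + 175 + 425 + 140) = 2,830; DTI = 2,830/6,800 = 41.6%.
LTV = 293,000/339,500 = 86.3%.
Reserves = 25,110/1,535 = 16.4 months.
Program A: score 712 ≥ 660; DTI 41.6% ≤ 50%; LTV 86.3% ≤ 90%; reserves 16.4 ≥ 4 mo → qualifies.
Program B: score 712 ≥ 580; DTI 41.6% > 40%; employment 72 ≥ 18 mo → does not qualify.
Program C: score 712 ≥ 640; DTI 41.6% ≤ 45%; LTV 86.3% > 80% → does not qualify.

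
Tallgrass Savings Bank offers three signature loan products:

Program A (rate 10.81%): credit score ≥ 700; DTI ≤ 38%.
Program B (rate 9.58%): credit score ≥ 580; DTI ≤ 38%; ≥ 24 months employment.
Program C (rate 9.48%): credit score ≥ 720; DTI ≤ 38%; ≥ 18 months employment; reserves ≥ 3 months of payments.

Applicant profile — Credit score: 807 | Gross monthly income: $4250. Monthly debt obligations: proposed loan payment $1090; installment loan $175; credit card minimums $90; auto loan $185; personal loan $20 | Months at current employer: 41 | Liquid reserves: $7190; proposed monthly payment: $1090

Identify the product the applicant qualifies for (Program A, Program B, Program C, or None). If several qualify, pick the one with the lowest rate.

Total debts = (1,090 + 175 + 90 + 185 + 20) = 1,560; DTI = 1,560/4,250 = 36.7%.
Reserves = 7,190/1,090 = 6.6 months.
Program A: score 807 ≥ 700; DTI 36.7% ≤ 38% → qualifies.
Program B: score 807 ≥ 580; DTI 36.7% ≤ 38%; employment 41 ≥ 24 mo → qualifies.
Program C: score 807 ≥ 720; DTI 36.7% ≤ 38%; employment 41 ≥ 18 mo; reserves 6.6 ≥ 3 mo → qualifies.
Qualifying: Program A, Program B, Program C. Lowest rate is 9.48% → Program C.

Program C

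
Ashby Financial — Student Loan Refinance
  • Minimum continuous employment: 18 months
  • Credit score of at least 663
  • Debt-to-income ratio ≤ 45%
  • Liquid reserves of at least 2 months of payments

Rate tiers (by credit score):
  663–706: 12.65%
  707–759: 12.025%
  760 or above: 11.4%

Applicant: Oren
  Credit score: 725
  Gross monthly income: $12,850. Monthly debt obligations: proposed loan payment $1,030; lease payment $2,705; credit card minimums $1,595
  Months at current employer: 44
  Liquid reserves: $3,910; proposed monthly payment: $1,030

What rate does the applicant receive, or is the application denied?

Approved at 12.025%

Credit score 725 ≥ 663 (meets minimum)
Liquid reserves cover 3,910/1,030 = 3.8 months — ≥ 2 required
Total monthly debts = (1,030 + 2,705 + 1,595) = 5,330. Debt-to-income = 5,330/12,850 = 41.5% — meets 45% limit
Employment 44 ≥ 18 months
All requirements met. Score 725 falls in the 707–759 tier → 12.025%.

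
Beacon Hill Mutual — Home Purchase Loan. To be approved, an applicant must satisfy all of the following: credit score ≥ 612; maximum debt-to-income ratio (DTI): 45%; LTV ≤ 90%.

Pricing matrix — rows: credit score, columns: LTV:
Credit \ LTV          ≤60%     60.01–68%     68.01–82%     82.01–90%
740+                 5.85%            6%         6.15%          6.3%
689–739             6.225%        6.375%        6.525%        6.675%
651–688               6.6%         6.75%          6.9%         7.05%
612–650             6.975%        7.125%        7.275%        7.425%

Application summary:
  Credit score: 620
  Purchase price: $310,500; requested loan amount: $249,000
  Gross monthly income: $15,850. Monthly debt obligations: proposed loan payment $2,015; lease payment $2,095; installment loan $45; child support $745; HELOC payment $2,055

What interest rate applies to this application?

7.275%

Credit score 620 ≥ 612; Total monthly debts = (2,015 + 2,095 + 45 + 745 + 2,055) = 6,955. DTI = 6,955/15,850 = 43.9% ≤ 45%
Loan-to-value = 249,000/310,500 = 80.2% — pass (90% max)
Credit 620 → row 612–650; LTV 80.2% → column 68.01–82%. Grid cell → 7.275%.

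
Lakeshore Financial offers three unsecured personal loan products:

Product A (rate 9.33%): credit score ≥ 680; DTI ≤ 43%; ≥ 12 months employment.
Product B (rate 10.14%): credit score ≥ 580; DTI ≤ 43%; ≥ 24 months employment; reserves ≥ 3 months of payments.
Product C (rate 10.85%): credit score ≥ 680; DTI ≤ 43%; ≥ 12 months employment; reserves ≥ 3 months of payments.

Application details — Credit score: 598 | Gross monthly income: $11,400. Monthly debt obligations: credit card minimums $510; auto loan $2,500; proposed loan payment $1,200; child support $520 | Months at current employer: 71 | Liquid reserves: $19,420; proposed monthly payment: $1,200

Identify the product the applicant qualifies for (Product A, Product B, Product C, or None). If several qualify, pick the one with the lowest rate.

Product B

Total debts = (510 + 2,500 + 1,200 + 520) = 4,730; DTI = 4,730/11,400 = 41.5%.
Reserves = 19,420/1,200 = 16.2 months.
Product A: score 598 < 680; DTI 41.5% ≤ 43%; employment 71 ≥ 12 mo → does not qualify.
Product B: score 598 ≥ 580; DTI 41.5% ≤ 43%; employment 71 ≥ 24 mo; reserves 16.2 ≥ 3 mo → qualifies.
Product C: score 598 < 680; DTI 41.5% ≤ 43%; employment 71 ≥ 12 mo; reserves 16.2 ≥ 3 mo → does not qualify.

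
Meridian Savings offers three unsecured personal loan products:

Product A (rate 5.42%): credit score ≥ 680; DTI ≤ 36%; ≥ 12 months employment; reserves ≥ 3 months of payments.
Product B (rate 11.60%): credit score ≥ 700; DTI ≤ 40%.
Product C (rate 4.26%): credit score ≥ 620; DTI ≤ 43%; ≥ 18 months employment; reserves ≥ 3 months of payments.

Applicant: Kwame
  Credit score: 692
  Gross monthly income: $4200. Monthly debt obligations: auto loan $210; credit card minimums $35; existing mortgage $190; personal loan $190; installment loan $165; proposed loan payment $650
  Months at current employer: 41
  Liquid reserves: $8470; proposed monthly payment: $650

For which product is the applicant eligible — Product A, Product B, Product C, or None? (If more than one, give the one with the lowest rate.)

Total debts = (210 + 35 + 190 + 190 + 165 + 650) = 1,440; DTI = 1,440/4,200 = 34.3%.
Reserves = 8,470/650 = 13.0 months.
Product A: score 692 ≥ 680; DTI 34.3% ≤ 36%; employment 41 ≥ 12 mo; reserves 13.0 ≥ 3 mo → qualifies.
Product B: score 692 < 700; DTI 34.3% ≤ 40% → does not qualify.
Product C: score 692 ≥ 620; DTI 34.3% ≤ 43%; employment 41 ≥ 18 mo; reserves 13.0 ≥ 3 mo → qualifies.
Qualifying: Product A, Product C. Lowest rate is 4.26% → Product C.

Product C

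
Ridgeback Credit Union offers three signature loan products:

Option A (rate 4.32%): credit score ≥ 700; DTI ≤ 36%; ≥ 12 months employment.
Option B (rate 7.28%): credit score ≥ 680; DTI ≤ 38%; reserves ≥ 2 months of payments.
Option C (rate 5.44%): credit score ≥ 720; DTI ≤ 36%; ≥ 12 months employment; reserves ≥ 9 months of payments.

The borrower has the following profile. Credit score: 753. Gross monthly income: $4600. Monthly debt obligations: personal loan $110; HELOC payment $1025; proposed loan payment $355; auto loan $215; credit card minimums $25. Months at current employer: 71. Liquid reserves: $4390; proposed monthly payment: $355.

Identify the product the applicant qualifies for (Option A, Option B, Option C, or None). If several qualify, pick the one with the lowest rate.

Total debts = (110 + 1,025 + 355 + 215 + 25) = 1,730; DTI = 1,730/4,600 = 37.6%.
Reserves = 4,390/355 = 12.4 months.
Option A: score 753 ≥ 700; DTI 37.6% > 36%; employment 71 ≥ 12 mo → does not qualify.
Option B: score 753 ≥ 680; DTI 37.6% ≤ 38%; reserves 12.4 ≥ 2 mo → qualifies.
Option C: score 753 ≥ 720; DTI 37.6% > 36%; employment 71 ≥ 12 mo; reserves 12.4 ≥ 9 mo → does not qualify.

Option B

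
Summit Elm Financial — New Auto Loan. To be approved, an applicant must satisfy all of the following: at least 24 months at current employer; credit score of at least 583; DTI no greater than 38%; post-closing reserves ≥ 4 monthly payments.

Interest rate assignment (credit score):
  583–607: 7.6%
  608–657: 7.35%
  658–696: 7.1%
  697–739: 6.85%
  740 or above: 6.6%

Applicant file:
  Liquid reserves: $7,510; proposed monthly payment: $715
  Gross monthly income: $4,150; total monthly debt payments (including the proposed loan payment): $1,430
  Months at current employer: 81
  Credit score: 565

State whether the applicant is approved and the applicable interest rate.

Denied

Credit score 565 < 583 (below minimum)
Employment 81 ≥ 24 months
DTI: 1,430 ÷ 4,150 = 34.5%, within the 38% cap
Reserves = 7,510/715 = 10.5 months ≥ 4
Not all requirements met → denied.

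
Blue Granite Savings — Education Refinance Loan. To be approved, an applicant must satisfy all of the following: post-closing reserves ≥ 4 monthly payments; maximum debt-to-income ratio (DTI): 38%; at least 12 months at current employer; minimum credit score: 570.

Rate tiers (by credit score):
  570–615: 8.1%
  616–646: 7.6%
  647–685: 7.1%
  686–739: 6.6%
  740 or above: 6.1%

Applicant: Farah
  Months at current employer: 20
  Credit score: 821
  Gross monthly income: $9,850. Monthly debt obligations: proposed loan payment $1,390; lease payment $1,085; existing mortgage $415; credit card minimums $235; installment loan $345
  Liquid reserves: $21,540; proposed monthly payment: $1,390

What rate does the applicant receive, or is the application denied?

Approved at 6.1%

Credit score 821 ≥ 570 (meets minimum)
Reserves: 21,540 ÷ 1,390 = 15.5 months (meets 4-month minimum)
Employment 20 ≥ 12 months
Total monthly debts = (1,390 + 1,085 + 415 + 235 + 345) = 3,470. DTI = 3,470/9,850 = 35.2% ≤ 38%
All requirements met. Score 821 falls in the 740 or above tier → 6.1%.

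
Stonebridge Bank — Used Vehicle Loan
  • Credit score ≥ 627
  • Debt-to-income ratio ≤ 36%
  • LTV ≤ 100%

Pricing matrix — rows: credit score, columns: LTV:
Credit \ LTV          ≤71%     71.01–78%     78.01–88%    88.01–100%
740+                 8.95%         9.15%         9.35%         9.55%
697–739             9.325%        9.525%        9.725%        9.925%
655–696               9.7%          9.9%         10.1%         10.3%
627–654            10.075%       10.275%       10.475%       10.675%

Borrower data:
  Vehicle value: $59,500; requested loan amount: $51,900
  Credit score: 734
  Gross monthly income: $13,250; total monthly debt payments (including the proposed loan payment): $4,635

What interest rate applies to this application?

9.725%

Credit score 734 ≥ 627; DTI = 4,635/13,250 = 35% ≤ 36%
LTV: 51,900 ÷ 59,500 = 87.2%, within 100% cap
Score 734 is in the 697–739 band; LTV 87.2% is in the 78.01–88% band → 9.725%.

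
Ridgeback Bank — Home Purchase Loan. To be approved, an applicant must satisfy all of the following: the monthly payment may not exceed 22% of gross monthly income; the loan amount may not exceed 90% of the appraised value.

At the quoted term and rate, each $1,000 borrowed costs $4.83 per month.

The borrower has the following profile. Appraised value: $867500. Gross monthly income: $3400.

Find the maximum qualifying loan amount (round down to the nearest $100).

Payment cap: 22% × $3,400 = $748/month.
At $4.83 per $1,000, that supports 748/4.83 × 1,000 ≈ $154,865 → $154,800.
LTV cap: 90% × $867,500 = $780,750 → $780,700.
Binding constraint: payment-to-income.

$154,800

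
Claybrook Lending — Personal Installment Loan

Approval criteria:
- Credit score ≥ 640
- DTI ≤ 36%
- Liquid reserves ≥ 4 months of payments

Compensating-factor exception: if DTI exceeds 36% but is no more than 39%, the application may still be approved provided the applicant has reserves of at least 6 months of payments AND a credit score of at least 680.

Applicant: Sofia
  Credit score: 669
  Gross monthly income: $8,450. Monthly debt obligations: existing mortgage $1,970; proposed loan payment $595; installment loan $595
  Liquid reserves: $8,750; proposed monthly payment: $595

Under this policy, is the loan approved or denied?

Credit score 669 ≥ 640 (meets base)
Total debts = (1,970 + 595 + 595) = 3,160. DTI = 3,160/8,450 = 37.4% > 36% — standard DTI limit exceeded.
Liquid reserves cover 8,750/595 = 14.7 months — ≥ 4 required
37.4% falls in the override range (36%–39%), so the compensating-factor test applies.
Reserves 14.7 ≥ 6 months; credit score 669 < 680.
Compensating-factor requirement not fully met.

Denied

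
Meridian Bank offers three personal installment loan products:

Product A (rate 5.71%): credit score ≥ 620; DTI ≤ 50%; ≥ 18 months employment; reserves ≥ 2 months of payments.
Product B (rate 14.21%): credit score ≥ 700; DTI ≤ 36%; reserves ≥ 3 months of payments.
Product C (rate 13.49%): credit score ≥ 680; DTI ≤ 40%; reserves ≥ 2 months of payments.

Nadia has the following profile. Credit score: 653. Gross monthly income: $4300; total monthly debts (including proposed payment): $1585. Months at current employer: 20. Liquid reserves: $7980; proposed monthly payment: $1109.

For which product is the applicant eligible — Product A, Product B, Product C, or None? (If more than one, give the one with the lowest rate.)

Product A

DTI = 1,585/4,300 = 36.9%.
Reserves = 7,980/1,109 = 7.2 months.
Product A: score 653 ≥ 620; DTI 36.9% ≤ 50%; employment 20 ≥ 18 mo; reserves 7.2 ≥ 2 mo → qualifies.
Product B: score 653 < 700; DTI 36.9% > 36%; reserves 7.2 ≥ 3 mo → does not qualify.
Product C: score 653 < 680; DTI 36.9% ≤ 40%; reserves 7.2 ≥ 2 mo → does not qualify.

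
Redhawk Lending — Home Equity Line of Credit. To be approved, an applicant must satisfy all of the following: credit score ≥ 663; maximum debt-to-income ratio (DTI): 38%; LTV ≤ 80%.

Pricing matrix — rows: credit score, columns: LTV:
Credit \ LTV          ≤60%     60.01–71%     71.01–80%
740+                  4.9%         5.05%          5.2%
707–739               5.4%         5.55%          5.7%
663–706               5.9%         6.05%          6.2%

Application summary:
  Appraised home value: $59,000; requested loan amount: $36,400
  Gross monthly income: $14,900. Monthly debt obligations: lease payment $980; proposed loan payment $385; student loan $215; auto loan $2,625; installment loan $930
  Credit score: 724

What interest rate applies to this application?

Credit score 724 ≥ 663; Total monthly debts = (980 + 385 + 215 + 2,625 + 930) = 5,135. DTI: 5,135 ÷ 14,900 = 34.5%, within the 38% cap
LTV: 36,400 ÷ 59,000 = 61.7%, within 80% cap
Row: 724 falls in 707–739. Column: 61.7% falls in 60.01–71%. Rate = 5.55%.

5.55%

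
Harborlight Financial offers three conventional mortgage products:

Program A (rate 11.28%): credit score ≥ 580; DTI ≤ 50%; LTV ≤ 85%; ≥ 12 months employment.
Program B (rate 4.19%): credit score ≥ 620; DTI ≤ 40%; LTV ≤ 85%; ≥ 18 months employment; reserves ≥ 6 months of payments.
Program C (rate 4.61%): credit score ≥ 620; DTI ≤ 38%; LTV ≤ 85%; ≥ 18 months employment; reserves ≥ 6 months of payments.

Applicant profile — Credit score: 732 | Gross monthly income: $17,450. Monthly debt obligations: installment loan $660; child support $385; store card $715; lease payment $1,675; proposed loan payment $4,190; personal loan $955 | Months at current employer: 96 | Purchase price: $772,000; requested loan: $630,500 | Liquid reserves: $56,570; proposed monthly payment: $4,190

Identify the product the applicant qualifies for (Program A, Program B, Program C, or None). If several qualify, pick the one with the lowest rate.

Total debts = (660 + 385 + 715 + 1,675 + 4,190 + 955) = 8,580; DTI = 8,580/17,450 = 49.2%.
LTV = 630,500/772,000 = 81.7%.
Reserves = 56,570/4,190 = 13.5 months.
Program A: score 732 ≥ 580; DTI 49.2% ≤ 50%; LTV 81.7% ≤ 85%; employment 96 ≥ 12 mo → qualifies.
Program B: score 732 ≥ 620; DTI 49.2% > 40%; LTV 81.7% ≤ 85%; employment 96 ≥ 18 mo; reserves 13.5 ≥ 6 mo → does not qualify.
Program C: score 732 ≥ 620; DTI 49.2% > 38%; LTV 81.7% ≤ 85%; employment 96 ≥ 18 mo; reserves 13.5 ≥ 6 mo → does not qualify.

Program A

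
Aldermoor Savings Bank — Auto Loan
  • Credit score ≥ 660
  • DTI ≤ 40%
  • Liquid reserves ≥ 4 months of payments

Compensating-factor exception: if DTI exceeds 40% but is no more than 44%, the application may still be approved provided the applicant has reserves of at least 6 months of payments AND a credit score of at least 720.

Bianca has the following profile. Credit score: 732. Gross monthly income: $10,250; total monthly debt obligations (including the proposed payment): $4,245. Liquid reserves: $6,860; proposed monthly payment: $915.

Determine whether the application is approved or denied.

Credit score 732 ≥ 660 (meets base)
DTI = 4,245/10,250 = 41.4% > 40% — standard DTI limit exceeded.
Liquid reserves cover 6,860/915 = 7.5 months — ≥ 4 required
DTI 41.4% is within the 40%–44% exception band; checking compensating factors.
Override check — reserves: 7.5 mo (ok); score: 732 (ok).
Both override conditions satisfied; DTI exception granted.

Approved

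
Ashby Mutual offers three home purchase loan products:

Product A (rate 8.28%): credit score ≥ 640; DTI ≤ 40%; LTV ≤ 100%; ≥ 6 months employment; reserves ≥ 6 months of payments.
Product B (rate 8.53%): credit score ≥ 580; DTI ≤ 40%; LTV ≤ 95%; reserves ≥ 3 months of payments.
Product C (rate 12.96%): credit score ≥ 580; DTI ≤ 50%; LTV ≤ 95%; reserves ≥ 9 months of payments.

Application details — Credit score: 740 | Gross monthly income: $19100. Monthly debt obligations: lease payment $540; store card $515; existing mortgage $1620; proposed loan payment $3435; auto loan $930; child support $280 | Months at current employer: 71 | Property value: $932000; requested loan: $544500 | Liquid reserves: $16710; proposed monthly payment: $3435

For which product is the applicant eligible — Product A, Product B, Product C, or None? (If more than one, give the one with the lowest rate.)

Product B

Total debts = (540 + 515 + 1,620 + 3,435 + 930 + 280) = 7,320; DTI = 7,320/19,100 = 38.3%.
LTV = 544,500/932,000 = 58.4%.
Reserves = 16,710/3,435 = 4.9 months.
Product A: score 740 ≥ 640; DTI 38.3% ≤ 40%; LTV 58.4% ≤ 100%; employment 71 ≥ 6 mo; reserves 4.9 < 6 mo → does not qualify.
Product B: score 740 ≥ 580; DTI 38.3% ≤ 40%; LTV 58.4% ≤ 95%; reserves 4.9 ≥ 3 mo → qualifies.
Product C: score 740 ≥ 580; DTI 38.3% ≤ 50%; LTV 58.4% ≤ 95%; reserves 4.9 < 9 mo → does not qualify.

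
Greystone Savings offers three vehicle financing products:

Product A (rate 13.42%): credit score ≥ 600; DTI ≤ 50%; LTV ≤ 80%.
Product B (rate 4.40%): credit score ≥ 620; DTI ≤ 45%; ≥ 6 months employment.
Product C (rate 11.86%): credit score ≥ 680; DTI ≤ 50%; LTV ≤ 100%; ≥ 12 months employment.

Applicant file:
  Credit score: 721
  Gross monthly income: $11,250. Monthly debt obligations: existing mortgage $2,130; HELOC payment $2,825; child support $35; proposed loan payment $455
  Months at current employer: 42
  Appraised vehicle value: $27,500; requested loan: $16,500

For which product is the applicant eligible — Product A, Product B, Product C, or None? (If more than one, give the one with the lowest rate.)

Total debts = (2,130 + 2,825 + 35 + 455) = 5,445; DTI = 5,445/11,250 = 48.4%.
LTV = 16,500/27,500 = 60%.
Product A: score 721 ≥ 600; DTI 48.4% ≤ 50%; LTV 60% ≤ 80% → qualifies.
Product B: score 721 ≥ 620; DTI 48.4% > 45%; employment 42 ≥ 6 mo → does not qualify.
Product C: score 721 ≥ 680; DTI 48.4% ≤ 50%; LTV 60% ≤ 100%; employment 42 ≥ 12 mo → qualifies.
Qualifying: Product A, Product C. Lowest rate is 11.86% → Product C.

Product C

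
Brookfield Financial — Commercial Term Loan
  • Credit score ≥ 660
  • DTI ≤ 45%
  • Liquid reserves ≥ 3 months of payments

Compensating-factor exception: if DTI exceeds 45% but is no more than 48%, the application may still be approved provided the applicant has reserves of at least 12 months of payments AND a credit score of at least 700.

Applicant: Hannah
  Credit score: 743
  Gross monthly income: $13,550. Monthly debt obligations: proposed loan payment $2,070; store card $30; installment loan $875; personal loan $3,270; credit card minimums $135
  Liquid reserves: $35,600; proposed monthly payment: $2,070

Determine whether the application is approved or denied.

Approved

Credit score 743 ≥ 660 (meets base)
Total debts = (2,070 + 30 + 875 + 3,270 + 135) = 6,380. DTI: 6,380 ÷ 13,550 = 47.1%, over the 45% base limit.
Liquid reserves cover 35,600/2,070 = 17.2 months — ≥ 3 required
DTI 47.1% is within the 45%–48% exception band; checking compensating factors.
Reserves 17.2 ≥ 12 months; credit score 743 ≥ 700.
Both compensating conditions met → exception applies.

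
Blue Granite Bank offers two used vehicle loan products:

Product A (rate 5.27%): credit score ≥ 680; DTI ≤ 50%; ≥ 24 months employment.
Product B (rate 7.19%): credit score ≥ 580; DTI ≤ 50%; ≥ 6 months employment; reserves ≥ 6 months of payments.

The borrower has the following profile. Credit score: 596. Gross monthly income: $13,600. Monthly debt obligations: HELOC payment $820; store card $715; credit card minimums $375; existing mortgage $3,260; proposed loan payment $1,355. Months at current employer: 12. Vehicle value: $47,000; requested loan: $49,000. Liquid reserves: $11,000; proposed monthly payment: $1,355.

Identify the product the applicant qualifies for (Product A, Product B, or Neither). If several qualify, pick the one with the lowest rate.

Total debts = (820 + 715 + 375 + 3,260 + 1,355) = 6,525; DTI = 6,525/13,600 = 48%.
LTV = 49,000/47,000 = 104.3%.
Reserves = 11,000/1,355 = 8.1 months.
Product A: score 596 < 680; DTI 48% ≤ 50%; employment 12 < 24 mo → does not qualify.
Product B: score 596 ≥ 580; DTI 48% ≤ 50%; employment 12 ≥ 6 mo; reserves 8.1 ≥ 6 mo → qualifies.

Product B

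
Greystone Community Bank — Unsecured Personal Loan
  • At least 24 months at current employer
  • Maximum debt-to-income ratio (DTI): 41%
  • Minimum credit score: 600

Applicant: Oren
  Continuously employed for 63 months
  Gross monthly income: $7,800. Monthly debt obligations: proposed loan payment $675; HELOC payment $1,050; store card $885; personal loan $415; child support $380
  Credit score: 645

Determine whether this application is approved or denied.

Denied

Employment 63 ≥ 24 months
Total monthly debts = (675 + 1,050 + 885 + 415 + 380) = 3,405. DTI: 3,405 ÷ 7,800 = 43.7%, exceeds the 41% cap
Credit score 645 ≥ 600 (meets)
Fails on DTI.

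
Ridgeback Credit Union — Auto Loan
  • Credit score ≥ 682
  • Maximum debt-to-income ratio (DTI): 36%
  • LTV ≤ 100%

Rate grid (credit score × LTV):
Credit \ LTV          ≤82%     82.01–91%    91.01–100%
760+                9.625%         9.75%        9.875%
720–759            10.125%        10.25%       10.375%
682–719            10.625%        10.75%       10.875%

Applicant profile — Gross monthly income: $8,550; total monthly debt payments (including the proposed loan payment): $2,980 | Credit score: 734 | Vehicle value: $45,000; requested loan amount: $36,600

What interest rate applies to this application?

10.125%

Credit score 734 ≥ 682; DTI = 2,980/8,550 = 34.9% ≤ 36%
LTV = 36,600/45,000 = 81.3% ≤ 100%
Row: 734 falls in 720–759. Column: 81.3% falls in ≤82%. Rate = 10.125%.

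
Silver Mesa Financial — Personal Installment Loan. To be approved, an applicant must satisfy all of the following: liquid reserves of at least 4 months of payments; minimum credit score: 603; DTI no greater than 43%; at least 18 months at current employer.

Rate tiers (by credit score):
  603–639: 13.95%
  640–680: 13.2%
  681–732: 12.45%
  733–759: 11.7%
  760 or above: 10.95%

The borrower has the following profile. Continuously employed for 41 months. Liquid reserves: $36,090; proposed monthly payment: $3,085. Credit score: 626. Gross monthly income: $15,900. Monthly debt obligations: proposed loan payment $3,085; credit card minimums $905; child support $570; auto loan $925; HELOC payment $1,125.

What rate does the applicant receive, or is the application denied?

Credit score 626 ≥ 603 (meets minimum)
Employment 41 ≥ 18 months
Total monthly debts = (3,085 + 905 + 570 + 925 + 1,125) = 6,610. Debt-to-income = 6,610/15,900 = 41.6% — meets 43% limit
Reserves = 36,090/3,085 = 11.7 months ≥ 4
All requirements met. Score 626 falls in the 603–639 tier → 13.95%.

Approved at 13.95%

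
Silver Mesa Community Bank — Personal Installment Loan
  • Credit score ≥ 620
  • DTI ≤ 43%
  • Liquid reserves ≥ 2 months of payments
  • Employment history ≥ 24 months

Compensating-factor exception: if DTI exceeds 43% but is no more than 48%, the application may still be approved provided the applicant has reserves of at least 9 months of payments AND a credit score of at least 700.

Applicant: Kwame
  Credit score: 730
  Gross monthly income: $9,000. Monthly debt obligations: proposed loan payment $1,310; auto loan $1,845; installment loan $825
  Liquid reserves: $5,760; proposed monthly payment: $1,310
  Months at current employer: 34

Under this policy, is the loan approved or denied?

Credit score 730 ≥ 620 (meets base)
Total debts = (1,310 + 1,845 + 825) = 3,980. DTI: 3,980 ÷ 9,000 = 44.2%, over the 43% base limit.
Reserves: 5,760 ÷ 1,310 = 4.4 months (meets 2-month minimum)
Employment 34 ≥ 24 months
DTI 44.2% is within the 43%–48% exception band; checking compensating factors.
Reserves 4.4 < 9 months; credit score 730 ≥ 700.
Compensating-factor requirement not fully met.

Denied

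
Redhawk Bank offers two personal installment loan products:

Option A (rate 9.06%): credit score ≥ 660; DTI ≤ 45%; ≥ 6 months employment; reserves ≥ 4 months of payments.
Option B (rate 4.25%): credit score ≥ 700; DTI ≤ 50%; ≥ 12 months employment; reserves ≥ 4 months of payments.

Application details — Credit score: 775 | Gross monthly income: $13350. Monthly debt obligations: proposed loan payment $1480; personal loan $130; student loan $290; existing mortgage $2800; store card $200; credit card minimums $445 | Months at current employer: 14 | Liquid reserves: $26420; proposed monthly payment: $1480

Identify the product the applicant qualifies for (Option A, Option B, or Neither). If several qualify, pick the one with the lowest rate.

Total debts = (1,480 + 130 + 290 + 2,800 + 200 + 445) = 5,345; DTI = 5,345/13,350 = 40%.
Reserves = 26,420/1,480 = 17.9 months.
Option A: score 775 ≥ 660; DTI 40% ≤ 45%; employment 14 ≥ 6 mo; reserves 17.9 ≥ 4 mo → qualifies.
Option B: score 775 ≥ 700; DTI 40% ≤ 50%; employment 14 ≥ 12 mo; reserves 17.9 ≥ 4 mo → qualifies.
Qualifying: Option A, Option B. Lowest rate is 4.25% → Option B.

Option B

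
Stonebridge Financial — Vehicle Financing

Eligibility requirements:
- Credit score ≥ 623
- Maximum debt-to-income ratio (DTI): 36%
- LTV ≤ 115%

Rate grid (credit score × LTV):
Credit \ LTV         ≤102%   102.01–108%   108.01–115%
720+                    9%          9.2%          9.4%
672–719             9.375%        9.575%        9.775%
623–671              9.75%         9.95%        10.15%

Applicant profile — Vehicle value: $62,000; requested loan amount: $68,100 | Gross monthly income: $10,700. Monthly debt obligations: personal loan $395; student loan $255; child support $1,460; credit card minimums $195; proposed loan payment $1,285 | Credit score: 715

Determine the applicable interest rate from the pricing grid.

Credit score 715 ≥ 623; Total monthly debts = (395 + 255 + 1,460 + 195 + 1,285) = 3,590. DTI = 3,590/10,700 = 33.6% ≤ 36%
LTV: 68,100 ÷ 62,000 = 109.8%, within 115% cap
Row: 715 falls in 672–719. Column: 109.8% falls in 108.01–115%. Rate = 9.775%.

9.775%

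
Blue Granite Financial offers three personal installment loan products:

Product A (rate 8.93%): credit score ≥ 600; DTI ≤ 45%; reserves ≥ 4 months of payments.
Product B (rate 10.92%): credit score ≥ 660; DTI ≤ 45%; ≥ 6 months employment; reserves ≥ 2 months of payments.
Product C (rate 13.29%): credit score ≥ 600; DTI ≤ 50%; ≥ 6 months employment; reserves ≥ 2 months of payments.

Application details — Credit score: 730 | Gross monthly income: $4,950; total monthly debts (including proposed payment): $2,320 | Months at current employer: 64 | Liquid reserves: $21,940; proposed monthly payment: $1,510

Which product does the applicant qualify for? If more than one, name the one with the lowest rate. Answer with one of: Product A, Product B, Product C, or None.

DTI = 2,320/4,950 = 46.9%.
Reserves = 21,940/1,510 = 14.5 months.
Product A: score 730 ≥ 600; DTI 46.9% > 45%; reserves 14.5 ≥ 4 mo → does not qualify.
Product B: score 730 ≥ 660; DTI 46.9% > 45%; employment 64 ≥ 6 mo; reserves 14.5 ≥ 2 mo → does not qualify.
Product C: score 730 ≥ 600; DTI 46.9% ≤ 50%; employment 64 ≥ 6 mo; reserves 14.5 ≥ 2 mo → qualifies.

Product C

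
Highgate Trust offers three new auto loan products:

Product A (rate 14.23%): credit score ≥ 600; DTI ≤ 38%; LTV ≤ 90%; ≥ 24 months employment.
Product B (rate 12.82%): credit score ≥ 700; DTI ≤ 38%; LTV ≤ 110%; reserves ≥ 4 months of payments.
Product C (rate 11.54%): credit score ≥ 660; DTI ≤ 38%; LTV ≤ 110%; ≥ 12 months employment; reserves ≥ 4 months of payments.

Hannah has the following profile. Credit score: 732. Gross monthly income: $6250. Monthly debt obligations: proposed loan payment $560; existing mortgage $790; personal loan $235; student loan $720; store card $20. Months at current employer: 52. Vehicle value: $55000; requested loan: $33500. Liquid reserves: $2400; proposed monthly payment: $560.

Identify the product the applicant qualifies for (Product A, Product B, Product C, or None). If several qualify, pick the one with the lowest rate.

Product C

Total debts = (560 + 790 + 235 + 720 + 20) = 2,325; DTI = 2,325/6,250 = 37.2%.
LTV = 33,500/55,000 = 60.9%.
Reserves = 2,400/560 = 4.3 months.
Product A: score 732 ≥ 600; DTI 37.2% ≤ 38%; LTV 60.9% ≤ 90%; employment 52 ≥ 24 mo → qualifies.
Product B: score 732 ≥ 700; DTI 37.2% ≤ 38%; LTV 60.9% ≤ 110%; reserves 4.3 ≥ 4 mo → qualifies.
Product C: score 732 ≥ 660; DTI 37.2% ≤ 38%; LTV 60.9% ≤ 110%; employment 52 ≥ 12 mo; reserves 4.3 ≥ 4 mo → qualifies.
Qualifying: Product A, Product B, Product C. Lowest rate is 11.54% → Product C.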